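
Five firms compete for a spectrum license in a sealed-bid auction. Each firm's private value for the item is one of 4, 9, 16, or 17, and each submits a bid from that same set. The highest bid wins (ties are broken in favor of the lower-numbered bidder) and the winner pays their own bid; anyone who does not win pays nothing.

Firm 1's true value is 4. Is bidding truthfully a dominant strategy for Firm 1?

Check each profile of the others' bids and compare truth against every alternative bid.
Others bid (4, 4, 4, 4): truth gives 0, best alternative gives -5.
Others bid (4, 4, 4, 9): truth gives 0, best alternative gives -5.
Others bid (4, 4, 9, 4): truth gives 0, best alternative gives -5.
Others bid (4, 4, 9, 9): truth gives 0, best alternative gives -5.
Others bid (4, 9, 4, 4): truth gives 0, best alternative gives -5.
Others bid (4, 9, 4, 9): truth gives 0, best alternative gives -5.
(Remaining 250 profiles checked similarly; truth is weakly best in each.)
In every case the truthful bid is at least as good as any alternative, so it is a dominant strategy.

Yes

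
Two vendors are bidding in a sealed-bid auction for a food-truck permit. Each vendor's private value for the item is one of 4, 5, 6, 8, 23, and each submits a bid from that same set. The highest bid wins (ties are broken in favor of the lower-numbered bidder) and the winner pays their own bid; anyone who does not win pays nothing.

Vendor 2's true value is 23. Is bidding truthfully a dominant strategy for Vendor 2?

Consider the case where Vendor 1 bids 4.
Truthful bid 23: wins, pays 23, utility 23 - 23 = 0.
Bid 5 instead: wins, pays 5, utility 23 - 5 = 18.
Since 18 > 0, bidding 5 is strictly better here, so truthful bidding is not dominant.

No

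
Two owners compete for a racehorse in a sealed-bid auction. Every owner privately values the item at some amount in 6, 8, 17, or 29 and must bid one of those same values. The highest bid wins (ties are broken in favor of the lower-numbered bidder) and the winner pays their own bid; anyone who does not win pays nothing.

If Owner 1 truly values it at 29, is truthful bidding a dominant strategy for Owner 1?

Consider the case where Owner 2 bids 6.
Truthful bid 29: wins, pays 29, utility 29 - 29 = 0.
Bid 6 instead: wins, pays 6, utility 29 - 6 = 23.
Since 23 > 0, bidding 6 is strictly better here, so truthful bidding is not dominant.

No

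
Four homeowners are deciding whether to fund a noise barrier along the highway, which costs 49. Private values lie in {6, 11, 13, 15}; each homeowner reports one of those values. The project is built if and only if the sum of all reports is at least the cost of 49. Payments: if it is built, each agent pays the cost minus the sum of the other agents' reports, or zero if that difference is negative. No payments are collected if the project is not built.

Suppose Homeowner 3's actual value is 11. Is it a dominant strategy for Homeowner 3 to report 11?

Yes

Check each profile of the others' reports and compare truth against every alternative report.
Others report (15, 15, 15): truth gives 7, best alternative gives 7.
Others report (13, 15, 15): truth gives 5, best alternative gives 5.
Others report (15, 13, 15): truth gives 5, best alternative gives 5.
Others report (15, 15, 13): truth gives 5, best alternative gives 5.
Others report (11, 15, 15): truth gives 3, best alternative gives 3.
Others report (13, 13, 15): truth gives 3, best alternative gives 3.
(Remaining 58 profiles checked similarly; truth is weakly best in each.)
In every case the truthful report is at least as good as any alternative, so it is a dominant strategy.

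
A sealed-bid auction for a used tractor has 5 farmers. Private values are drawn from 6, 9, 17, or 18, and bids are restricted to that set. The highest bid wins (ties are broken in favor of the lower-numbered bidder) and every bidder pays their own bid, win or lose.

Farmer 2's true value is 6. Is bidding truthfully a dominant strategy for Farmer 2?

No

Consider the case where Farmer 1 bids 6, Farmer 3 bids 6, Farmer 4 bids 6 and Farmer 5 bids 6.
Truthful bid 6: loses but pays 6, utility -6.
Bid 9 instead: wins, pays 9, utility 6 - 9 = -3.
Since -3 > -6, bidding 9 is strictly better here, so truthful bidding is not dominant.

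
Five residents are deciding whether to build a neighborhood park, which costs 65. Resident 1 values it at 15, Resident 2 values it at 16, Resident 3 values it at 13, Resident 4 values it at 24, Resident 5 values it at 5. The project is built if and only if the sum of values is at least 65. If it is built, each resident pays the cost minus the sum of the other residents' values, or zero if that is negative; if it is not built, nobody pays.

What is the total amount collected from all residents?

Total value 73 ≥ cost 65, so it is built.
Resident 1: others sum to 58; max(0, 65 - 58) = 7.
Resident 2: others sum to 57; max(0, 65 - 57) = 8.
Resident 3: others sum to 60; max(0, 65 - 60) = 5.
Resident 4: others sum to 49; max(0, 65 - 49) = 16.
Resident 5: others sum to 68; max(0, 65 - 68) = 0.
Total collected = 7 + 8 + 5 + 16 + 0 = 36.

36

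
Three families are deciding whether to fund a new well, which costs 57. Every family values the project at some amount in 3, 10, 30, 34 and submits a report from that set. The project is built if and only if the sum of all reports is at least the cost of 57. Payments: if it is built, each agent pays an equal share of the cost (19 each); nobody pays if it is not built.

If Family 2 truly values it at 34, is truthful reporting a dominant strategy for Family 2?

Check each profile of the others' reports and compare truth against every alternative report.
Others report (3, 30): truth gives 15, best alternative gives 15.
Others report (3, 34): truth gives 15, best alternative gives 15.
Others report (10, 30): truth gives 15, best alternative gives 15.
Others report (10, 34): truth gives 15, best alternative gives 15.
Others report (30, 3): truth gives 15, best alternative gives 15.
Others report (30, 10): truth gives 15, best alternative gives 15.
(Remaining 10 profiles checked similarly; truth is weakly best in each.)
In every case the truthful report is at least as good as any alternative, so it is a dominant strategy.

Yes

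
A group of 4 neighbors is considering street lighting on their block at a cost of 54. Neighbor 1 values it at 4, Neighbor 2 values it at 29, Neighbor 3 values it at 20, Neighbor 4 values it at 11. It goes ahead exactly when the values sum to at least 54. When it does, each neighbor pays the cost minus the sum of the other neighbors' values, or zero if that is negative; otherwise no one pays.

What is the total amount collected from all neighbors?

30

Total value 64 ≥ cost 54, so it is built.
Neighbor 1: others sum to 60; max(0, 54 - 60) = 0.
Neighbor 2: others sum to 35; max(0, 54 - 35) = 19.
Neighbor 3: others sum to 44; max(0, 54 - 44) = 10.
Neighbor 4: others sum to 53; max(0, 54 - 53) = 1.
Total collected = 0 + 19 + 10 + 1 = 30.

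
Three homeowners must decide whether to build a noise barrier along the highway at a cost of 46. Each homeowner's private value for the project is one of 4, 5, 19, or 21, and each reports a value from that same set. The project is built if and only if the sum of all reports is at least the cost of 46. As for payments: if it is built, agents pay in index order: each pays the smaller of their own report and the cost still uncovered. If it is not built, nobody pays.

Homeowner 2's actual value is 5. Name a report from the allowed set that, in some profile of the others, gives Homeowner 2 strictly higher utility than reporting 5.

Suppose Homeowner 1 reports 21 and Homeowner 3 reports 21.
Report 5: project built, pays 5, utility 5 - 5 = 0.
Report 4: project built, pays 4, utility 5 - 4 = 1.
So reporting 4 beats truth here (1 > 0).

4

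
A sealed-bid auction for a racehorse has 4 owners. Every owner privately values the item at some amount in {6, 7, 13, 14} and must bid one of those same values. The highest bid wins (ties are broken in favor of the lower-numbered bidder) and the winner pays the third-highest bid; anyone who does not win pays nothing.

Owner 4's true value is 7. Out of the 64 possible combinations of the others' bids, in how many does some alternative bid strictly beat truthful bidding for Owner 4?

Others bid (6, 6, 7): truth gives 0; bid 13 gives 1 > 0. Violating.
Others bid (6, 6, 13): truth gives 0; bid 14 gives 1 > 0. Violating.
Others bid (6, 7, 6): truth gives 0; bid 13 gives 1 > 0. Violating.
Others bid (6, 13, 6): truth gives 0; bid 14 gives 1 > 0. Violating.
Others bid (6, 6, 6): truth gives 1; no alternative beats it.
Others bid (6, 6, 14): truth gives 0; no alternative beats it.
(Checking all 64 profiles: 6 have a profitable deviation, 58 do not.)

6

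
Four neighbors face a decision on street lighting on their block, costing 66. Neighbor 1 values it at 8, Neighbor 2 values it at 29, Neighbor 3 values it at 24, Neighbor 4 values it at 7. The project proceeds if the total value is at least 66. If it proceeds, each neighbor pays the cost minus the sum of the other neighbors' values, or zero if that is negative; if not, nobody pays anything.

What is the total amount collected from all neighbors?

60

Total value 68 ≥ cost 66, so it is built.
Neighbor 1: others sum to 60; max(0, 66 - 60) = 6.
Neighbor 2: others sum to 39; max(0, 66 - 39) = 27.
Neighbor 3: others sum to 44; max(0, 66 - 44) = 22.
Neighbor 4: others sum to 61; max(0, 66 - 61) = 5.
Total collected = 6 + 27 + 22 + 5 = 60.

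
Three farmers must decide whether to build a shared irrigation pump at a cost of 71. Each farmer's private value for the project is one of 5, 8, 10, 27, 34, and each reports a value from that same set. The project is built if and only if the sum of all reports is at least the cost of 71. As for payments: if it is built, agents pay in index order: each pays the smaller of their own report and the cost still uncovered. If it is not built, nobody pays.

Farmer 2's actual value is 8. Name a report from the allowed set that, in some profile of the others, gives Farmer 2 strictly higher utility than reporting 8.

5

Suppose Farmer 1 reports 34 and Farmer 3 reports 34.
Report 8: project built, pays 8, utility 8 - 8 = 0.
Report 5: project built, pays 5, utility 8 - 5 = 3.
So reporting 5 beats truth here (3 > 0).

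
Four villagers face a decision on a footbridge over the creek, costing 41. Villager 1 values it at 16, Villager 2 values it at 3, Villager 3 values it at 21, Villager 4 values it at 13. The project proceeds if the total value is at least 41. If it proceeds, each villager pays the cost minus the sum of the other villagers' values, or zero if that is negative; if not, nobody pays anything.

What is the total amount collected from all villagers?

14

Total value 53 ≥ cost 41, so it is built.
Villager 1: others sum to 37; max(0, 41 - 37) = 4.
Villager 2: others sum to 50; max(0, 41 - 50) = 0.
Villager 3: others sum to 32; max(0, 41 - 32) = 9.
Villager 4: others sum to 40; max(0, 41 - 40) = 1.
Total collected = 4 + 0 + 9 + 1 = 14.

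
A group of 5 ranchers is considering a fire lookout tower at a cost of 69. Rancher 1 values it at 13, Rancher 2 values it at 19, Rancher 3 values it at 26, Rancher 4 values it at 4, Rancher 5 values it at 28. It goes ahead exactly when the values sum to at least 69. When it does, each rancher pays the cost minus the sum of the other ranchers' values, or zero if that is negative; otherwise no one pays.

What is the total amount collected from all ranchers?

Total value 90 ≥ cost 69, so it is built.
Rancher 1: others sum to 77; max(0, 69 - 77) = 0.
Rancher 2: others sum to 71; max(0, 69 - 71) = 0.
Rancher 3: others sum to 64; max(0, 69 - 64) = 5.
Rancher 4: others sum to 86; max(0, 69 - 86) = 0.
Rancher 5: others sum to 62; max(0, 69 - 62) = 7.
Total collected = 0 + 0 + 5 + 0 + 7 = 12.

12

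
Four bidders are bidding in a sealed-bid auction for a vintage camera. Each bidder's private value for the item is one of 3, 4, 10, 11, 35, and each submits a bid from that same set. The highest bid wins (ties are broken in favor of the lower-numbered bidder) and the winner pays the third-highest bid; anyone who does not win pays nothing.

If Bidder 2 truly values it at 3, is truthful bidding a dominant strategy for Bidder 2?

Yes

Check each profile of the others' bids and compare truth against every alternative bid.
Others bid (3, 4, 4): truth gives 0, best alternative gives -1.
Others bid (3, 3, 3): truth gives 0, best alternative gives 0.
Others bid (3, 3, 4): truth gives 0, best alternative gives 0.
Others bid (3, 3, 10): truth gives 0, best alternative gives 0.
Others bid (3, 3, 11): truth gives 0, best alternative gives 0.
Others bid (3, 3, 35): truth gives 0, best alternative gives 0.
(Remaining 119 profiles checked similarly; truth is weakly best in each.)
In every case the truthful bid is at least as good as any alternative, so it is a dominant strategy.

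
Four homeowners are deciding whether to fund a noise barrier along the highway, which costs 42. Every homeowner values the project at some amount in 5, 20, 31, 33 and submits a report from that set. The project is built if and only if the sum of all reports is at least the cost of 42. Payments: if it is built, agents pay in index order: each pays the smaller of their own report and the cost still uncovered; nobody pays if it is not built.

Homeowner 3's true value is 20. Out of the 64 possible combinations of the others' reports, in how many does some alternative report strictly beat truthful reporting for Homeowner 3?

16

Others report (5, 5, 31): truth gives 0; report 5 gives 15 > 0. Violating.
Others report (5, 5, 33): truth gives 0; report 5 gives 15 > 0. Violating.
Others report (5, 20, 20): truth gives 3; report 5 gives 15 > 3. Violating.
Others report (5, 20, 31): truth gives 3; report 5 gives 15 > 3. Violating.
Others report (5, 5, 5): truth gives 0; no alternative beats it.
Others report (5, 5, 20): truth gives 0; no alternative beats it.
(Checking all 64 profiles: 16 have a profitable deviation, 48 do not.)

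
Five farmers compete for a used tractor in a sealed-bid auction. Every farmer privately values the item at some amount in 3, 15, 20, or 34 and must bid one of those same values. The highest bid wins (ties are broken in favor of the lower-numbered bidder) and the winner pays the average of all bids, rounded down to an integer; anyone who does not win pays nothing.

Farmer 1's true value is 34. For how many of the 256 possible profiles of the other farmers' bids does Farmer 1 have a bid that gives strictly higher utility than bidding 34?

Others bid (3, 3, 3, 3): truth gives 25; bid 3 gives 31 > 25. Violating.
Others bid (3, 3, 3, 15): truth gives 23; bid 15 gives 27 > 23. Violating.
Others bid (3, 3, 3, 20): truth gives 22; bid 20 gives 25 > 22. Violating.
Others bid (3, 3, 15, 3): truth gives 23; bid 15 gives 27 > 23. Violating.
Others bid (3, 3, 3, 34): truth gives 19; no alternative beats it.
Others bid (3, 3, 15, 34): truth gives 17; no alternative beats it.
(Checking all 256 profiles: 81 have a profitable deviation, 175 do not.)

81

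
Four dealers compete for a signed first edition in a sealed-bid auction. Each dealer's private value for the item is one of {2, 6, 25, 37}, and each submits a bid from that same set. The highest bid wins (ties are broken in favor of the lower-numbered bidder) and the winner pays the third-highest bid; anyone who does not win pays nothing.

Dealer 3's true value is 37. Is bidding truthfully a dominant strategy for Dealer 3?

Yes

Check each profile of the others' bids and compare truth against every alternative bid.
Others bid (2, 2, 37): truth gives 35, best alternative gives 0.
Others bid (2, 25, 2): truth gives 35, best alternative gives 0.
Others bid (25, 2, 2): truth gives 35, best alternative gives 0.
Others bid (2, 6, 37): truth gives 31, best alternative gives 0.
Others bid (2, 25, 6): truth gives 31, best alternative gives 0.
Others bid (6, 2, 37): truth gives 31, best alternative gives 0.
(Remaining 58 profiles checked similarly; truth is weakly best in each.)
In every case the truthful bid is at least as good as any alternative, so it is a dominant strategy.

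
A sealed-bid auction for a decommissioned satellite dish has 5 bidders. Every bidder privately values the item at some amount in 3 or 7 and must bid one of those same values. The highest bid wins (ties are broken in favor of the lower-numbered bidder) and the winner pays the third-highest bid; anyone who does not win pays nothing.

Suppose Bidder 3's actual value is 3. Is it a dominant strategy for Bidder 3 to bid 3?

Yes

Check each profile of the others' bids and compare truth against every alternative bid.
Others bid (3, 3, 7, 7): truth gives 0, best alternative gives -4.
Others bid (3, 3, 3, 3): truth gives 0, best alternative gives 0.
Others bid (3, 3, 3, 7): truth gives 0, best alternative gives 0.
Others bid (3, 3, 7, 3): truth gives 0, best alternative gives 0.
Others bid (3, 7, 3, 3): truth gives 0, best alternative gives 0.
Others bid (3, 7, 3, 7): truth gives 0, best alternative gives 0.
(Remaining 10 profiles checked similarly; truth is weakly best in each.)
In every case the truthful bid is at least as good as any alternative, so it is a dominant strategy.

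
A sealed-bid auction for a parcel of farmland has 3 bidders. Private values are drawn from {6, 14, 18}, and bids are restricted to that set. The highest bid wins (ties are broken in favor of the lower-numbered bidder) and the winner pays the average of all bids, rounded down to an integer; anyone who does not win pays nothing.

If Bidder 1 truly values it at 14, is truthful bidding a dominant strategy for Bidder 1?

No

Consider the case where Bidder 2 bids 6 and Bidder 3 bids 6.
Truthful bid 14: wins, pays 8, utility 14 - 8 = 6.
Bid 6 instead: wins, pays 6, utility 14 - 6 = 8.
Since 8 > 6, bidding 6 is strictly better here, so truthful bidding is not dominant.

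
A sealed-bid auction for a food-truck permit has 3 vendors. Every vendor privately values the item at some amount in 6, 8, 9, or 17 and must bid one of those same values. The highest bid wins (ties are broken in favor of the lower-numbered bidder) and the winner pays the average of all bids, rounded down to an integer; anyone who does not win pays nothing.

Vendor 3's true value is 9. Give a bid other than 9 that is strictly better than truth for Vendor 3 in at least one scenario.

Suppose Vendor 1 bids 6 and Vendor 2 bids 6.
Bid 9: wins, pays 7, utility 9 - 7 = 2.
Bid 8: wins, pays 6, utility 9 - 6 = 3.
So bidding 8 beats truth here (3 > 2).

8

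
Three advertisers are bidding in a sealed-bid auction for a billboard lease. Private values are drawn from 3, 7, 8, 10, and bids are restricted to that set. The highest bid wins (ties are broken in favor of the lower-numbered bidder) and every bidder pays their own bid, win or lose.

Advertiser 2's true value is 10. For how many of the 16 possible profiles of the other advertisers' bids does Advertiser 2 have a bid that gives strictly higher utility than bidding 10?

Others bid (3, 3): truth gives 0; bid 7 gives 3 > 0. Violating.
Others bid (3, 7): truth gives 0; bid 7 gives 3 > 0. Violating.
Others bid (3, 8): truth gives 0; bid 8 gives 2 > 0. Violating.
Others bid (7, 3): truth gives 0; bid 8 gives 2 > 0. Violating.
Others bid (3, 10): truth gives 0; no alternative beats it.
Others bid (7, 10): truth gives 0; no alternative beats it.
(Checking all 16 profiles: 10 have a profitable deviation, 6 do not.)

10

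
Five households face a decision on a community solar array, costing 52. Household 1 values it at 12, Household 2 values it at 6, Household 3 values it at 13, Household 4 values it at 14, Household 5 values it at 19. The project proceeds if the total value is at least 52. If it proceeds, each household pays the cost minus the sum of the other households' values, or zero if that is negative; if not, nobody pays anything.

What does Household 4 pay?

Total value 64 ≥ cost 52, so the project is built.
The other households' values sum to 50.
Cost minus that sum is 52 - 50 = 2.

2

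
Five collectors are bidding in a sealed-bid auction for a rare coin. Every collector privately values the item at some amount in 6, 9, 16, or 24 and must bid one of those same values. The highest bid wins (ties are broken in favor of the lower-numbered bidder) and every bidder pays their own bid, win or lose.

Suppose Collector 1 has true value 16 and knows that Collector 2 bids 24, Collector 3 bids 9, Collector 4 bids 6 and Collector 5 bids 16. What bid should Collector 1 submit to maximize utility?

6

Bid 6: loses but pays 6, utility -6.
Bid 9: loses but pays 9, utility -9.
Bid 16: loses but pays 16, utility -16.
Bid 24: wins, pays 24, utility 16 - 24 = -8.
The best choice is 6 with utility -6.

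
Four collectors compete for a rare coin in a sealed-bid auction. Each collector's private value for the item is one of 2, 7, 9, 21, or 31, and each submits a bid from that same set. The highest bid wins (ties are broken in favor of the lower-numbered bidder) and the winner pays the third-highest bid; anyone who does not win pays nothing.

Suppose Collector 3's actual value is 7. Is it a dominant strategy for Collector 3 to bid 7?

No

Consider the case where Collector 1 bids 2, Collector 2 bids 2 and Collector 4 bids 9.
Truthful bid 7: loses, pays 0, utility 0.
Bid 9 instead: wins, pays 2, utility 7 - 2 = 5.
Since 5 > 0, bidding 9 is strictly better here, so truthful bidding is not dominant.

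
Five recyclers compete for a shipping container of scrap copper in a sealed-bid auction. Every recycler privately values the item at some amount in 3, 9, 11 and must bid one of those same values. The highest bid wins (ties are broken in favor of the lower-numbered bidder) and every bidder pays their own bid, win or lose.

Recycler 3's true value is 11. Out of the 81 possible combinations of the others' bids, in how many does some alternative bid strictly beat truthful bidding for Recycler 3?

49

Others bid (3, 3, 3, 3): truth gives 0; bid 9 gives 2 > 0. Violating.
Others bid (3, 3, 3, 9): truth gives 0; bid 9 gives 2 > 0. Violating.
Others bid (3, 3, 9, 3): truth gives 0; bid 9 gives 2 > 0. Violating.
Others bid (3, 3, 9, 9): truth gives 0; bid 9 gives 2 > 0. Violating.
Others bid (3, 3, 3, 11): truth gives 0; no alternative beats it.
Others bid (3, 3, 9, 11): truth gives 0; no alternative beats it.
(Checking all 81 profiles: 49 have a profitable deviation, 32 do not.)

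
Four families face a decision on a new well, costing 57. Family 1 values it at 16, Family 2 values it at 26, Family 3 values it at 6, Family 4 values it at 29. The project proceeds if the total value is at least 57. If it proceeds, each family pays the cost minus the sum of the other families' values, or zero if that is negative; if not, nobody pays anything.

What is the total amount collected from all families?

Total value 77 ≥ cost 57, so it is built.
Family 1: others sum to 61; max(0, 57 - 61) = 0.
Family 2: others sum to 51; max(0, 57 - 51) = 6.
Family 3: others sum to 71; max(0, 57 - 71) = 0.
Family 4: others sum to 48; max(0, 57 - 48) = 9.
Total collected = 0 + 6 + 0 + 9 = 15.

15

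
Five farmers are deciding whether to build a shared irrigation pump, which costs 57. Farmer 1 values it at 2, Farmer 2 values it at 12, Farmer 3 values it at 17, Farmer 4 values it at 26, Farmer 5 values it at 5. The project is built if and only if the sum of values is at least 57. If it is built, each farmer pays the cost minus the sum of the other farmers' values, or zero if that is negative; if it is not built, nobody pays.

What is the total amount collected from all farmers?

Total value 62 ≥ cost 57, so it is built.
Farmer 1: others sum to 60; max(0, 57 - 60) = 0.
Farmer 2: others sum to 50; max(0, 57 - 50) = 7.
Farmer 3: others sum to 45; max(0, 57 - 45) = 12.
Farmer 4: others sum to 36; max(0, 57 - 36) = 21.
Farmer 5: others sum to 57; max(0, 57 - 57) = 0.
Total collected = 0 + 7 + 12 + 21 + 0 = 40.

40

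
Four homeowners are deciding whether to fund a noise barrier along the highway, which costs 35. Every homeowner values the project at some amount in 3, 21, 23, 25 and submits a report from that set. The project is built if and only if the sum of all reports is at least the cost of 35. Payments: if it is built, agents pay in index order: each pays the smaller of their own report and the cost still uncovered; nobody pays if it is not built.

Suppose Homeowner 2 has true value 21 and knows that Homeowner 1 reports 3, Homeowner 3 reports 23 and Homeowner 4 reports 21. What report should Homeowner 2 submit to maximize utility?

3

Report 3: project built, pays 3, utility 21 - 3 = 18.
Report 21: project built, pays 21, utility 21 - 21 = 0.
Report 23: project built, pays 23, utility 21 - 23 = -2.
Report 25: project built, pays 25, utility 21 - 25 = -4.
The best choice is 3 with utility 18.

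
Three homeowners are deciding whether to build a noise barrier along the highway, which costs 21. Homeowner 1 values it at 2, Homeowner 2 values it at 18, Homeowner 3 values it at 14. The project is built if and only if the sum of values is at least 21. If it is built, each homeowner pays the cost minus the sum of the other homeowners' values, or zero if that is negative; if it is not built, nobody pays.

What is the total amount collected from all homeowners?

Total value 34 ≥ cost 21, so it is built.
Homeowner 1: others sum to 32; max(0, 21 - 32) = 0.
Homeowner 2: others sum to 16; max(0, 21 - 16) = 5.
Homeowner 3: others sum to 20; max(0, 21 - 20) = 1.
Total collected = 0 + 5 + 1 = 6.

6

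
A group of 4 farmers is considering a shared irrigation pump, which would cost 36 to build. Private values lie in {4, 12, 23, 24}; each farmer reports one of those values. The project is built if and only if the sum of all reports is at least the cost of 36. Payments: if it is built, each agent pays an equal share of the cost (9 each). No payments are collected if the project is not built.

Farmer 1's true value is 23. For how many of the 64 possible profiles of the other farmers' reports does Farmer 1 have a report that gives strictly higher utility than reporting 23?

1

Others report (4, 4, 4): truth gives 0; report 24 gives 14 > 0. Violating.
Others report (4, 4, 12): truth gives 14; no alternative beats it.
Others report (4, 4, 23): truth gives 14; no alternative beats it.
(Checking all 64 profiles: 1 has a profitable deviation, 63 do not.)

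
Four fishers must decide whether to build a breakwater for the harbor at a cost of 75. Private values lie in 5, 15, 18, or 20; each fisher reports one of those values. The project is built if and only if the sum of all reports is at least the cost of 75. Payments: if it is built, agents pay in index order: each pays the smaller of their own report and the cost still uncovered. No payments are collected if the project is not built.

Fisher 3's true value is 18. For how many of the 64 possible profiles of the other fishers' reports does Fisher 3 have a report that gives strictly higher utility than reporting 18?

1

Others report (20, 20, 20): truth gives 0; report 15 gives 3 > 0. Violating.
Others report (5, 5, 5): truth gives 0; no alternative beats it.
Others report (5, 5, 15): truth gives 0; no alternative beats it.
(Checking all 64 profiles: 1 has a profitable deviation, 63 do not.)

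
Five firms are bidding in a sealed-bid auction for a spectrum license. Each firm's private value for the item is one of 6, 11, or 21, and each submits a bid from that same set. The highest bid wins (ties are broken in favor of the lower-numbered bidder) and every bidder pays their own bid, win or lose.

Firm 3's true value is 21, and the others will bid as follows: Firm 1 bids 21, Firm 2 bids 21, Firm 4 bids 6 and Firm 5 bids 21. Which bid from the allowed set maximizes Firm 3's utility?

Bid 6: loses but pays 6, utility -6.
Bid 11: loses but pays 11, utility -11.
Bid 21: loses but pays 21, utility -21.
The best choice is 6 with utility -6.

6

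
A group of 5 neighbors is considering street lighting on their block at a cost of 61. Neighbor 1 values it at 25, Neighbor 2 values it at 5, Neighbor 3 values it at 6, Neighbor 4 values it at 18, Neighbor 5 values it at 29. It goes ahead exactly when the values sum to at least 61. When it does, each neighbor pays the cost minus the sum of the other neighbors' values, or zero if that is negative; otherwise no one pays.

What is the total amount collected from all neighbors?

10

Total value 83 ≥ cost 61, so it is built.
Neighbor 1: others sum to 58; max(0, 61 - 58) = 3.
Neighbor 2: others sum to 78; max(0, 61 - 78) = 0.
Neighbor 3: others sum to 77; max(0, 61 - 77) = 0.
Neighbor 4: others sum to 65; max(0, 61 - 65) = 0.
Neighbor 5: others sum to 54; max(0, 61 - 54) = 7.
Total collected = 3 + 0 + 0 + 0 + 7 = 10.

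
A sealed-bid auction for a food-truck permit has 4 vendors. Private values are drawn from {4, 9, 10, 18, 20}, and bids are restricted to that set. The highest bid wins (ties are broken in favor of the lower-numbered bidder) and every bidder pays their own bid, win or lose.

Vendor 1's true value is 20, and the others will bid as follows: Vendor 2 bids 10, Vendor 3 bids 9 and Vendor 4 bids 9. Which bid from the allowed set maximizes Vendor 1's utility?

10

Bid 4: loses but pays 4, utility -4.
Bid 9: loses but pays 9, utility -9.
Bid 10: wins, pays 10, utility 20 - 10 = 10.
Bid 18: wins, pays 18, utility 20 - 18 = 2.
Bid 20: wins, pays 20, utility 20 - 20 = 0.
The best choice is 10 with utility 10.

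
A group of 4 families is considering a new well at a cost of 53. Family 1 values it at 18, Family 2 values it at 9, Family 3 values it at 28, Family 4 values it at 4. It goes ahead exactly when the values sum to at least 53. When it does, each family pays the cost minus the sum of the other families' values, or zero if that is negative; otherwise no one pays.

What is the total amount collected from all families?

37

Total value 59 ≥ cost 53, so it is built.
Family 1: others sum to 41; max(0, 53 - 41) = 12.
Family 2: others sum to 50; max(0, 53 - 50) = 3.
Family 3: others sum to 31; max(0, 53 - 31) = 22.
Family 4: others sum to 55; max(0, 53 - 55) = 0.
Total collected = 12 + 3 + 22 + 0 = 37.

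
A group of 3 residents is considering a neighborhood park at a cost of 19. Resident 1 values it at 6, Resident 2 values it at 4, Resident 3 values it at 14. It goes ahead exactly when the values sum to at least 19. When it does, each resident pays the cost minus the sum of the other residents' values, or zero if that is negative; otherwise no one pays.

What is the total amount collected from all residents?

Total value 24 ≥ cost 19, so it is built.
Resident 1: others sum to 18; max(0, 19 - 18) = 1.
Resident 2: others sum to 20; max(0, 19 - 20) = 0.
Resident 3: others sum to 10; max(0, 19 - 10) = 9.
Total collected = 1 + 0 + 9 = 10.

10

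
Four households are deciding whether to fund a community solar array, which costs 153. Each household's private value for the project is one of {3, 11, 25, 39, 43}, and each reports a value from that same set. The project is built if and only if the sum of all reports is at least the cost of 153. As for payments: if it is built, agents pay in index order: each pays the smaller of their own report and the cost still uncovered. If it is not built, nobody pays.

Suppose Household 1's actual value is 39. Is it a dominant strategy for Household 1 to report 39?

No

Consider the case where Household 2 reports 43, Household 3 reports 43 and Household 4 reports 43.
Truthful report 39: project built, pays 39, utility 39 - 39 = 0.
Report 25 instead: project built, pays 25, utility 39 - 25 = 14.
Since 14 > 0, reporting 25 is strictly better here, so truthful reporting is not dominant.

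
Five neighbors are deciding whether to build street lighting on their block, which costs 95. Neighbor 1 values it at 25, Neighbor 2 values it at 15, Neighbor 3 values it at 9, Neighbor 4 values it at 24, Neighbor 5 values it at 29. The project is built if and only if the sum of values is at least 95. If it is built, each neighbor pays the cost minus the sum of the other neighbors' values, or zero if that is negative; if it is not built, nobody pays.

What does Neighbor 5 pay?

22

Total value 102 ≥ cost 95, so the project is built.
The other neighbors' values sum to 73.
Cost minus that sum is 95 - 73 = 22.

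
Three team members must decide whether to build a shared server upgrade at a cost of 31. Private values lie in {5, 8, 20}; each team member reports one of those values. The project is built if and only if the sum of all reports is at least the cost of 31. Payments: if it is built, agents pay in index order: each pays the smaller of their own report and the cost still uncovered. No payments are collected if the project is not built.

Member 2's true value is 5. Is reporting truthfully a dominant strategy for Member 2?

Check each profile of the others' reports and compare truth against every alternative report.
Others report (5, 20): truth gives 0, best alternative gives -3.
Others report (8, 20): truth gives 0, best alternative gives -3.
Others report (20, 5): truth gives 0, best alternative gives -3.
Others report (20, 8): truth gives 0, best alternative gives -3.
Others report (20, 20): truth gives 0, best alternative gives -3.
Others report (5, 5): truth gives 0, best alternative gives 0.
(Remaining 3 profiles checked similarly; truth is weakly best in each.)
In every case the truthful report is at least as good as any alternative, so it is a dominant strategy.

Yes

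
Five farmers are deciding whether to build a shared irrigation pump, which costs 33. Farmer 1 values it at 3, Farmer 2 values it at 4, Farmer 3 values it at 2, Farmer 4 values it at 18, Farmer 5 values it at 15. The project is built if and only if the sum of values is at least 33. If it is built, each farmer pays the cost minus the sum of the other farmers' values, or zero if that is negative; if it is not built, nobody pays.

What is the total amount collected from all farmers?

15

Total value 42 ≥ cost 33, so it is built.
Farmer 1: others sum to 39; max(0, 33 - 39) = 0.
Farmer 2: others sum to 38; max(0, 33 - 38) = 0.
Farmer 3: others sum to 40; max(0, 33 - 40) = 0.
Farmer 4: others sum to 24; max(0, 33 - 24) = 9.
Farmer 5: others sum to 27; max(0, 33 - 27) = 6.
Total collected = 0 + 0 + 0 + 9 + 6 = 15.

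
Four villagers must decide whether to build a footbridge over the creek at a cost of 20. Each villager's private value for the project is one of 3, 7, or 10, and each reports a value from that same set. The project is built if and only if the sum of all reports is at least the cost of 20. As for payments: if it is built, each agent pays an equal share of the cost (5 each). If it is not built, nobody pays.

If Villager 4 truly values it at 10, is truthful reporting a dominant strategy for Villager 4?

Yes

Check each profile of the others' reports and compare truth against every alternative report.
Others report (3, 3, 7): truth gives 5, best alternative gives 5.
Others report (3, 3, 10): truth gives 5, best alternative gives 5.
Others report (3, 7, 3): truth gives 5, best alternative gives 5.
Others report (3, 7, 7): truth gives 5, best alternative gives 5.
Others report (3, 7, 10): truth gives 5, best alternative gives 5.
Others report (3, 10, 3): truth gives 5, best alternative gives 5.
(Remaining 21 profiles checked similarly; truth is weakly best in each.)
In every case the truthful report is at least as good as any alternative, so it is a dominant strategy.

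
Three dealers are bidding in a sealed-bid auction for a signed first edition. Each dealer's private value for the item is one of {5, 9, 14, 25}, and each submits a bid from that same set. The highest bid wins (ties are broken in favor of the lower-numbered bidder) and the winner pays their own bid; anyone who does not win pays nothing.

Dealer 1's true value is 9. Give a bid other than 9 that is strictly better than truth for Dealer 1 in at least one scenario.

5

Suppose Dealer 2 bids 5 and Dealer 3 bids 5.
Bid 9: wins, pays 9, utility 9 - 9 = 0.
Bid 5: wins, pays 5, utility 9 - 5 = 4.
So bidding 5 beats truth here (4 > 0).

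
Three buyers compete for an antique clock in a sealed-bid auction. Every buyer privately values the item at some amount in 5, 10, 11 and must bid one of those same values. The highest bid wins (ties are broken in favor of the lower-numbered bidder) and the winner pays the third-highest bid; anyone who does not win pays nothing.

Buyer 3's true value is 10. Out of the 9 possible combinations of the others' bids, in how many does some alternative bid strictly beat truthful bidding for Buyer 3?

Others bid (5, 10): truth gives 0; bid 11 gives 5 > 0. Violating.
Others bid (10, 5): truth gives 0; bid 11 gives 5 > 0. Violating.
Others bid (5, 5): truth gives 5; no alternative beats it.
Others bid (5, 11): truth gives 0; no alternative beats it.
(Checking all 9 profiles: 2 have a profitable deviation, 7 do not.)

2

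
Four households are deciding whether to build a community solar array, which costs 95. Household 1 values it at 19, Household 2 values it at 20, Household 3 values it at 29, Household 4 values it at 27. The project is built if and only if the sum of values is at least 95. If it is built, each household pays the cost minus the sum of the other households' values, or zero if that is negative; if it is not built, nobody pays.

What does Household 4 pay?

Total value 95 ≥ cost 95, so the project is built.
The other households' values sum to 68.
Cost minus that sum is 95 - 68 = 27.

27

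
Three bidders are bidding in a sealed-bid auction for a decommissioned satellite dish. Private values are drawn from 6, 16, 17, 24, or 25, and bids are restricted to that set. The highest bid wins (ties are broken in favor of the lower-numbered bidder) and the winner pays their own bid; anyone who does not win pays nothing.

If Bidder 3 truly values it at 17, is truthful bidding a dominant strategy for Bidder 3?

No

Consider the case where Bidder 1 bids 6 and Bidder 2 bids 6.
Truthful bid 17: wins, pays 17, utility 17 - 17 = 0.
Bid 16 instead: wins, pays 16, utility 17 - 16 = 1.
Since 1 > 0, bidding 16 is strictly better here, so truthful bidding is not dominant.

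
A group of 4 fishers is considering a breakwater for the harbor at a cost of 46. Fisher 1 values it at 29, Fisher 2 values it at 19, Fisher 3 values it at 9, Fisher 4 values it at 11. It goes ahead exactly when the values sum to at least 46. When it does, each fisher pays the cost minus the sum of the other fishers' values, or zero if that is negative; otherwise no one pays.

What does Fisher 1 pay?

7

Total value 68 ≥ cost 46, so the project is built.
The other fishers' values sum to 39.
Cost minus that sum is 46 - 39 = 7.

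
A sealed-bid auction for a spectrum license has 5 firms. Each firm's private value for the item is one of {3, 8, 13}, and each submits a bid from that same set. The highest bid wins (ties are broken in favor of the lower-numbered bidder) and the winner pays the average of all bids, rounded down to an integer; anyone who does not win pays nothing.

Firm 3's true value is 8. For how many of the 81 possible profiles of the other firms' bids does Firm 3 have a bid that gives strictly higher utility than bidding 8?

Others bid (3, 3, 3, 13): truth gives 0; bid 13 gives 1 > 0. Violating.
Others bid (3, 3, 13, 3): truth gives 0; bid 13 gives 1 > 0. Violating.
Others bid (3, 8, 3, 3): truth gives 0; bid 13 gives 2 > 0. Violating.
Others bid (3, 8, 3, 8): truth gives 0; bid 13 gives 1 > 0. Violating.
Others bid (3, 3, 3, 3): truth gives 4; no alternative beats it.
Others bid (3, 3, 3, 8): truth gives 3; no alternative beats it.
(Checking all 81 profiles: 9 have a profitable deviation, 72 do not.)

9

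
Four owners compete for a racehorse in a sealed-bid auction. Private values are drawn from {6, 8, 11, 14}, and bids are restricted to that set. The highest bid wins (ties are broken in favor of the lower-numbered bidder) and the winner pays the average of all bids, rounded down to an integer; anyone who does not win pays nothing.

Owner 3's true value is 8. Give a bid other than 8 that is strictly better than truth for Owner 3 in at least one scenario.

Suppose Owner 1 bids 6, Owner 2 bids 8 and Owner 4 bids 6.
Bid 8: loses, pays 0, utility 0.
Bid 11: wins, pays 7, utility 8 - 7 = 1.
So bidding 11 beats truth here (1 > 0).

11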